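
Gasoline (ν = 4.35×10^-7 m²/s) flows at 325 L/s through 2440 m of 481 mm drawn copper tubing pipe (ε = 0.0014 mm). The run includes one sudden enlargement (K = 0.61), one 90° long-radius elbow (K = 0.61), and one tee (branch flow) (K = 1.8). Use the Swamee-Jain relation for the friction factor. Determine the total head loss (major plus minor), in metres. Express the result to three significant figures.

H_L ≈ 9.17 m

V = 4Q/(πD²) = 1.789 m/s; V²/2g = 0.1630 m
Re = 1.98×10^6, ε/D = 2.91×10^-6 → f = 0.01049 (Swamee-Jain)
Major: h_f = f(L/D)·V²/2g = 0.01049·5073·0.1630 = 8.680 m
Minor: ΣK = 3.02; h_m = ΣK·V²/2g = 0.4924 m
Total H_L = 8.680 + 0.4924 = 9.172 m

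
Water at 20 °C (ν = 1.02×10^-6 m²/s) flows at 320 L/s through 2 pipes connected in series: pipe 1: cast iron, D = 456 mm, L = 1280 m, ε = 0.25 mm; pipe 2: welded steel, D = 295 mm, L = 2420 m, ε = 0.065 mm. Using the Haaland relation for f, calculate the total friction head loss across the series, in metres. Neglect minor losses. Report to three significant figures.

H ≈ 144 m

Pipe 1: V = 1.959 m/s, Re = 8.76×10^5, ε/D = 5.48×10^-4, f = 0.01755, h_1 = f(L/D)V²/2g = 9.641 m
Pipe 2: V = 4.682 m/s, Re = 1.35×10^6, ε/D = 2.20×10^-4, f = 0.01463, h_2 = f(L/D)V²/2g = 134.1 m
Series → Q common, losses add: H = Σh = 143.7 m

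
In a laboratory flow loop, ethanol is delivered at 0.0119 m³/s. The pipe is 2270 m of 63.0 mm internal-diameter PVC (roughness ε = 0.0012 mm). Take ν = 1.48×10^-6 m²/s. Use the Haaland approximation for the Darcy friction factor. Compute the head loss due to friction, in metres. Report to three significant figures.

h_f ≈ 435 m

V = 4Q/(πD²) = 4·0.0119/(π·0.0630²) = 3.817 m/s
Re = VD/ν = 3.817·0.0630/1.48×10^-6 = 1.63×10^5 → turbulent
ε/D = 0.0012/63.0 = 1.90×10^-5
Haaland: f = 0.01625
h_f = f(L/D)V²/(2g) = 0.01625·(2270/0.0630)·3.817²/(2·9.81) = 434.8 m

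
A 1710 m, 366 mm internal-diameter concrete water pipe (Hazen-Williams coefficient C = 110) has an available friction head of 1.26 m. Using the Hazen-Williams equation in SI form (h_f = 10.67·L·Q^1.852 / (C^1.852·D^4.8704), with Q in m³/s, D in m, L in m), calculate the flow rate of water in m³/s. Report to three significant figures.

Rearranging: Q = [h_f·C^1.852·D^4.8704 / (10.67·L)]^(1/1.852)
Q = [1.26·110^1.852·0.366^4.8704 / (10.67·1710)]^0.540 = 0.04434 m³/s

Q ≈ 0.0443 m³/s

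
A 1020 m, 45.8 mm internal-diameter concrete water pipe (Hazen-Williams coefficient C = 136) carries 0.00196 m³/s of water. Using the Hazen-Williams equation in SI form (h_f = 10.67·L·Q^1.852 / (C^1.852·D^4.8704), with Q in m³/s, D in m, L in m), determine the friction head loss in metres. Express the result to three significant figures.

h_f ≈ 39.2 m

h_f = 10.67·1020·0.00196^1.852 / (136^1.852·0.0458^4.8704) = 39.16 m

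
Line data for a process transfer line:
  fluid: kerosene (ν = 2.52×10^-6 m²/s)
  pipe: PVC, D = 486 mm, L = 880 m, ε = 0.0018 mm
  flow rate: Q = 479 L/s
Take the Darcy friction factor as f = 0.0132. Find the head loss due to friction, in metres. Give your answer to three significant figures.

h_f ≈ 8.12 m

V = 4Q/(πD²) = 4·0.479/(π·0.486²) = 2.582 m/s
h_f = f(L/D)V²/(2g) = 0.01320·(880/0.486)·2.582²/(2·9.81) = 8.122 m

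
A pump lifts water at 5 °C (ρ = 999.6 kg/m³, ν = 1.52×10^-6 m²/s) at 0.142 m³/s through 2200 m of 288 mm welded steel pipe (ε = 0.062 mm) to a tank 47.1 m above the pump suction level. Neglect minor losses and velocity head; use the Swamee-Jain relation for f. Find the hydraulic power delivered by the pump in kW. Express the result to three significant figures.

V = 4Q/(πD²) = 2.180 m/s; Re = 4.13×10^5; ε/D = 2.15×10^-4; f = 0.01592
h_f = f(L/D)V²/2g = 29.44 m
Total head H = z + h_f = 47.1 + 29.44 = 76.54 m
P_hyd = ρgQH = 999.6·9.81·0.142·76.54 = 106.6 kW

P_hyd ≈ 107 kW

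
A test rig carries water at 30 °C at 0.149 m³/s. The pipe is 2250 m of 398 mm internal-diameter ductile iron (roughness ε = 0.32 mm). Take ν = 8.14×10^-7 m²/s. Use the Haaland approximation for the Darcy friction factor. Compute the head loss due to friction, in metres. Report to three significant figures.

V = 4Q/(πD²) = 4·0.149/(π·0.398²) = 1.198 m/s
Re = VD/ν = 1.198·0.398/8.14×10^-7 = 5.86×10^5 → turbulent
ε/D = 0.32/398 = 8.04×10^-4
Haaland: f = 0.01919
h_f = f(L/D)V²/(2g) = 0.01919·(2250/0.398)·1.198²/(2·9.81) = 7.933 m

h_f ≈ 7.93 m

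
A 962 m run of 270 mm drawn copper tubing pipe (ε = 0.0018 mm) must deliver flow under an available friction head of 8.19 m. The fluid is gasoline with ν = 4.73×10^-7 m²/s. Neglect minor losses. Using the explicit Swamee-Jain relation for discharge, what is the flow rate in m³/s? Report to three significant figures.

Swamee-Jain (Type II): Q = -0.965·√(gD⁵h_f/L)·ln[ε/(3.7D) + √(3.17ν²L/(gD³h_f))]
√(gD⁵h_f/L) = √(9.81·0.270⁵·8.19/962) = 0.01095
ε/(3.7D) = 1.80×10^-6; √(3.17ν²L/(gD³h_f)) = 2.08×10^-5
Q = -0.965·0.01095·ln(2.257×10^-5) = 0.1130 m³/s
Check: V = 1.97 m/s, Re = 1.13×10^6, f = 0.01156, h_f = 8.18 m ≈ 8.19 m ✓

Q ≈ 0.113 m³/s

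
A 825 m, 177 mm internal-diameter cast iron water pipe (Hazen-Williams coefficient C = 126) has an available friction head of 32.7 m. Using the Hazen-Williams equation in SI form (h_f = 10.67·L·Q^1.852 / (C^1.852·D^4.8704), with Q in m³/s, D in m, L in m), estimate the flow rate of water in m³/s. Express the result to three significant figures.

Q ≈ 0.0646 m³/s

Rearranging: Q = [h_f·C^1.852·D^4.8704 / (10.67·L)]^(1/1.852)
Q = [32.7·126^1.852·0.177^4.8704 / (10.67·825)]^0.540 = 0.06465 m³/s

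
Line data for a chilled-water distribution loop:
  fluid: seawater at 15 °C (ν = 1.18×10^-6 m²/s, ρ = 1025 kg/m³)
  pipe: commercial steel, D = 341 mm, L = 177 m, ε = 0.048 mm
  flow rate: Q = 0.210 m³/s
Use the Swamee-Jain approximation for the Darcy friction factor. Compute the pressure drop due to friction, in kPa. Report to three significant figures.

V = 4Q/(πD²) = 4·0.210/(π·0.341²) = 2.299 m/s
Re = VD/ν = 2.299·0.341/1.18×10^-6 = 6.64×10^5 → turbulent
ε/D = 0.048/341 = 1.41×10^-4
Swamee-Jain: f = 0.01453
h_f = f(L/D)V²/(2g) = 0.01453·(177/0.341)·2.299²/(2·9.81) = 2.032 m
Δp = ρg·h_f = 1025·9.81·2.032 = 20.43 kPa

Δp ≈ 20.4 kPa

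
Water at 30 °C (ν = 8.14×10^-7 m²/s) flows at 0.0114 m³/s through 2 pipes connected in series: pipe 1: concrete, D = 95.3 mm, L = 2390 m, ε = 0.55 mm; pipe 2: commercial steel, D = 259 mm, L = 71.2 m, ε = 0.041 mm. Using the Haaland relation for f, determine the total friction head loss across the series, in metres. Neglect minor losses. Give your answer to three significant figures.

Pipe 1: V = 1.598 m/s, Re = 1.87×10^5, ε/D = 0.00577, f = 0.03221, h_1 = f(L/D)V²/2g = 105.2 m
Pipe 2: V = 0.2164 m/s, Re = 6.88×10^4, ε/D = 1.58×10^-4, f = 0.01987, h_2 = f(L/D)V²/2g = 0.01303 m
Series → Q common, losses add: H = Σh = 105.2 m

H ≈ 105 m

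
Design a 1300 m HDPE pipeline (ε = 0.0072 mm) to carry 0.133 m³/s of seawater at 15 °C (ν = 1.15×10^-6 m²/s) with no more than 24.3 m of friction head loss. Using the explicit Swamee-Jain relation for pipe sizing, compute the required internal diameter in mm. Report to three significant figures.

Swamee-Jain (Type III): D = 0.66·[ε^1.25·(LQ²/(gh_f))^4.75 + ν·Q^9.4·(L/(gh_f))^5.2]^0.04
LQ²/(gh_f) = 0.09647; L/(gh_f) = 5.453
Term 1 = ε^1.25·(…)^4.75 = 5.59×10^-12; Term 2 = ν·Q^9.4·(…)^5.2 = 4.52×10^-11
D = 0.66·(5.59×10^-12 + 4.52×10^-11)^0.04 = 0.2557 m = 256 mm
Check: V = 2.59 m/s, Re = 5.76×10^5, f = 0.01324, h_f = 23.0 m ≈ 24.3 m ✓

D ≈ 256 mm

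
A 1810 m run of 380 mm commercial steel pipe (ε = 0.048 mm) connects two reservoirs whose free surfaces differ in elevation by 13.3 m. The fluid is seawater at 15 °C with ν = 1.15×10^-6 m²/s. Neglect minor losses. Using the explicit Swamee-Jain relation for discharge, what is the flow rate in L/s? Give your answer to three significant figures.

Swamee-Jain (Type II): Q = -0.965·√(gD⁵h_f/L)·ln[ε/(3.7D) + √(3.17ν²L/(gD³h_f))]
√(gD⁵h_f/L) = √(9.81·0.380⁵·13.3/1810) = 0.02390
ε/(3.7D) = 3.41×10^-5; √(3.17ν²L/(gD³h_f)) = 3.26×10^-5
Q = -0.965·0.02390·ln(6.670×10^-5) = 0.2218 m³/s
Check: V = 1.96 m/s, Re = 6.46×10^5, f = 0.01439, h_f = 13.4 m ≈ 13.3 m ✓

Q ≈ 222 L/s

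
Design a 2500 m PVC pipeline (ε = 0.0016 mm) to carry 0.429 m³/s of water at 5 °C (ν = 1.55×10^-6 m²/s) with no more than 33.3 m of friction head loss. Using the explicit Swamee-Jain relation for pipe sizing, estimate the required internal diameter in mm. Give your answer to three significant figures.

Swamee-Jain (Type III): D = 0.66·[ε^1.25·(LQ²/(gh_f))^4.75 + ν·Q^9.4·(L/(gh_f))^5.2]^0.04
LQ²/(gh_f) = 1.408; L/(gh_f) = 7.653
Term 1 = ε^1.25·(…)^4.75 = 2.90×10^-7; Term 2 = ν·Q^9.4·(…)^5.2 = 2.14×10^-5
D = 0.66·(2.90×10^-7 + 2.14×10^-5)^0.04 = 0.4296 m = 430 mm
Check: V = 2.96 m/s, Re = 8.20×10^5, f = 0.01209, h_f = 31.4 m ≈ 33.3 m ✓

D ≈ 430 mm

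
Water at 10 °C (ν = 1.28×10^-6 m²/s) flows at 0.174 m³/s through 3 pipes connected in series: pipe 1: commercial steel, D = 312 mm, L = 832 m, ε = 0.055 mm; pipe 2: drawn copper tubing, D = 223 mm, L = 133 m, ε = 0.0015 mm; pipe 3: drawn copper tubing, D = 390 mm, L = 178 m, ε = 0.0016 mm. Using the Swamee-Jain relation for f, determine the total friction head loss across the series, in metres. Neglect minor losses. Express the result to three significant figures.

H ≈ 18.7 m

Pipe 1: V = 2.276 m/s, Re = 5.55×10^5, ε/D = 1.76×10^-4, f = 0.01514, h_1 = f(L/D)V²/2g = 10.66 m
Pipe 2: V = 4.455 m/s, Re = 7.76×10^5, ε/D = 6.73×10^-6, f = 0.01226, h_2 = f(L/D)V²/2g = 7.398 m
Pipe 3: V = 1.457 m/s, Re = 4.44×10^5, ε/D = 4.10×10^-6, f = 0.01344, h_3 = f(L/D)V²/2g = 0.6631 m
Series → Q common, losses add: H = Σh = 18.72 m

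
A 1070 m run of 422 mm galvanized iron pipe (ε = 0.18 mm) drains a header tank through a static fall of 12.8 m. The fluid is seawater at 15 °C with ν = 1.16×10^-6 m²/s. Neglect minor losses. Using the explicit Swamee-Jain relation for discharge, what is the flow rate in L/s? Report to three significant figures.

Swamee-Jain (Type II): Q = -0.965·√(gD⁵h_f/L)·ln[ε/(3.7D) + √(3.17ν²L/(gD³h_f))]
√(gD⁵h_f/L) = √(9.81·0.422⁵·12.8/1070) = 0.03963
ε/(3.7D) = 1.15×10^-4; √(3.17ν²L/(gD³h_f)) = 2.20×10^-5
Q = -0.965·0.03963·ln(1.373×10^-4) = 0.3401 m³/s
Check: V = 2.43 m/s, Re = 8.85×10^5, f = 0.01685, h_f = 12.9 m ≈ 12.8 m ✓

Q ≈ 340 L/s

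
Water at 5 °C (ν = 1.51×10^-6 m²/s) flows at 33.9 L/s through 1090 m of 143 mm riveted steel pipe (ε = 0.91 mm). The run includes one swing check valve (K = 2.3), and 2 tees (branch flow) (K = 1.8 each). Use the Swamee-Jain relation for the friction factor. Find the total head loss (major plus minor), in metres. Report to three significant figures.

V = 4Q/(πD²) = 2.111 m/s; V²/2g = 0.2271 m
Re = 2.00×10^5, ε/D = 0.00636 → f = 0.03329 (Swamee-Jain)
Major: h_f = f(L/D)·V²/2g = 0.03329·7622·0.2271 = 57.61 m
Minor: ΣK = 5.90; h_m = ΣK·V²/2g = 1.340 m
Total H_L = 57.61 + 1.340 = 58.95 m

H_L ≈ 59.0 m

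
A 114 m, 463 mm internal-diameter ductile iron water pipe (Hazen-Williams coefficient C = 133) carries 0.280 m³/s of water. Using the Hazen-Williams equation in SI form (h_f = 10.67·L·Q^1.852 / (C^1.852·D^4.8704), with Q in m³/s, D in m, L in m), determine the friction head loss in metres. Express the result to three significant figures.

h_f = 10.67·114·0.280^1.852 / (133^1.852·0.463^4.8704) = 0.5709 m

h_f ≈ 0.571 m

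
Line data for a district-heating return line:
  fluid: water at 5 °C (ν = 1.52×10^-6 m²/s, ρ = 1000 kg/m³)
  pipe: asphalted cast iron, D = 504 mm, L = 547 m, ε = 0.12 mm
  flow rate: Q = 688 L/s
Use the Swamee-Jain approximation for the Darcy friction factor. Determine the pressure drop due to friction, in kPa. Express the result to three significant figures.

Δp ≈ 97.3 kPa

V = 4Q/(πD²) = 4·0.688/(π·0.504²) = 3.449 m/s
Re = VD/ν = 3.449·0.504/1.52×10^-6 = 1.14×10^6 → turbulent
ε/D = 0.12/504 = 2.38×10^-4
Swamee-Jain: f = 0.01507
h_f = f(L/D)V²/(2g) = 0.01507·(547/0.504)·3.449²/(2·9.81) = 9.916 m
Δp = ρg·h_f = 1000·9.81·9.916 = 97.27 kPa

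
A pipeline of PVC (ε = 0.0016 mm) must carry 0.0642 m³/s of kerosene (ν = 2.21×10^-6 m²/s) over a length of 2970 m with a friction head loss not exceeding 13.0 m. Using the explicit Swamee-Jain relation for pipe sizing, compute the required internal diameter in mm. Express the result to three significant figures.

Swamee-Jain (Type III): D = 0.66·[ε^1.25·(LQ²/(gh_f))^4.75 + ν·Q^9.4·(L/(gh_f))^5.2]^0.04
LQ²/(gh_f) = 0.09599; L/(gh_f) = 23.29
Term 1 = ε^1.25·(…)^4.75 = 8.33×10^-13; Term 2 = ν·Q^9.4·(…)^5.2 = 1.76×10^-10
D = 0.66·(8.33×10^-13 + 1.76×10^-10)^0.04 = 0.2688 m = 269 mm
Check: V = 1.13 m/s, Re = 1.38×10^5, f = 0.01677, h_f = 12.1 m ≈ 13.0 m ✓

D ≈ 269 mm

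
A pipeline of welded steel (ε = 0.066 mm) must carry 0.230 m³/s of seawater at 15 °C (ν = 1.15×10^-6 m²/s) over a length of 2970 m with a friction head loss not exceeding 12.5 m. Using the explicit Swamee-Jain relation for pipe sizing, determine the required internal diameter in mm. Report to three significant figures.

Swamee-Jain (Type III): D = 0.66·[ε^1.25·(LQ²/(gh_f))^4.75 + ν·Q^9.4·(L/(gh_f))^5.2]^0.04
LQ²/(gh_f) = 1.281; L/(gh_f) = 24.22
Term 1 = ε^1.25·(…)^4.75 = 1.93×10^-5; Term 2 = ν·Q^9.4·(…)^5.2 = 1.81×10^-5
D = 0.66·(1.93×10^-5 + 1.81×10^-5)^0.04 = 0.4390 m = 439 mm
Check: V = 1.52 m/s, Re = 5.80×10^5, f = 0.01481, h_f = 11.8 m ≈ 12.5 m ✓

D ≈ 439 mm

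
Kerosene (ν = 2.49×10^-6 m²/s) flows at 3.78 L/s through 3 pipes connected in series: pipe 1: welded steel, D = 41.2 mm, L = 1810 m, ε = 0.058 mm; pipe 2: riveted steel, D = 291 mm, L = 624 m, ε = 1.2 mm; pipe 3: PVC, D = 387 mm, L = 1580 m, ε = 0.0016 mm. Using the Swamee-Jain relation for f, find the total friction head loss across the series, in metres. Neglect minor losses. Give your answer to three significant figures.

Pipe 1: V = 2.835 m/s, Re = 4.69×10^4, ε/D = 0.00141, f = 0.02550, h_1 = f(L/D)V²/2g = 459.0 m
Pipe 2: V = 0.05684 m/s, Re = 6640, ε/D = 0.00412, f = 0.04016, h_2 = f(L/D)V²/2g = 0.01418 m
Pipe 3: V = 0.03214 m/s, Re = 4990, ε/D = 4.13×10^-6, f = 0.03786, h_3 = f(L/D)V²/2g = 0.008136 m
Series → Q common, losses add: H = Σh = 459.0 m

H ≈ 459 m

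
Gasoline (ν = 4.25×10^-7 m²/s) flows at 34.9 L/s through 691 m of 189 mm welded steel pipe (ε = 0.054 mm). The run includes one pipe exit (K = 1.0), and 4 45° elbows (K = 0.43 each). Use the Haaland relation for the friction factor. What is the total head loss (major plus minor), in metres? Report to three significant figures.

H_L ≈ 4.81 m

V = 4Q/(πD²) = 1.244 m/s; V²/2g = 0.07887 m
Re = 5.53×10^5, ε/D = 2.86×10^-4 → f = 0.01594 (Haaland)
Major: h_f = f(L/D)·V²/2g = 0.01594·3656·0.07887 = 4.595 m
Minor: ΣK = 2.72; h_m = ΣK·V²/2g = 0.2145 m
Total H_L = 4.595 + 0.2145 = 4.810 m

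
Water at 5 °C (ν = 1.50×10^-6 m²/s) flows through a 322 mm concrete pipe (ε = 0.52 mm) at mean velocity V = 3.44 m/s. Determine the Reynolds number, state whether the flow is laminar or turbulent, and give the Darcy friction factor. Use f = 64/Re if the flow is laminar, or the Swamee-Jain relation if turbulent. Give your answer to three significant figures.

Re = VD/ν = 3.440·0.322/1.50×10^-6 = 7.38×10^5
Re > 4000 → turbulent; ε/D = 0.00161
Swamee-Jain: f = 0.02253

Re ≈ 7.38×10^5; turbulent; f ≈ 0.0225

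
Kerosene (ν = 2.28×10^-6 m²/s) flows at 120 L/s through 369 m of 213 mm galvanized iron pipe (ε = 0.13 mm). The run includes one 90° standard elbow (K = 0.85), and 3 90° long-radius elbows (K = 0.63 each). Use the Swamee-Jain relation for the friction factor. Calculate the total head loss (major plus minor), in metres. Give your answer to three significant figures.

V = 4Q/(πD²) = 3.368 m/s; V²/2g = 0.5780 m
Re = 3.15×10^5, ε/D = 6.10×10^-4 → f = 0.01888 (Swamee-Jain)
Major: h_f = f(L/D)·V²/2g = 0.01888·1732·0.5780 = 18.91 m
Minor: ΣK = 2.74; h_m = ΣK·V²/2g = 1.584 m
Total H_L = 18.91 + 1.584 = 20.49 m

H_L ≈ 20.5 m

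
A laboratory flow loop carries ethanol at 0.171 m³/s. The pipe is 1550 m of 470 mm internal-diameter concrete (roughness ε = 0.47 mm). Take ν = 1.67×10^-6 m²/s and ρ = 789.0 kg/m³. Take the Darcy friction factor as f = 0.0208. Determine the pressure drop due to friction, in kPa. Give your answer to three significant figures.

V = 4Q/(πD²) = 4·0.171/(π·0.470²) = 0.9856 m/s
h_f = f(L/D)V²/(2g) = 0.02080·(1550/0.470)·0.9856²/(2·9.81) = 3.396 m
Δp = ρg·h_f = 789.0·9.81·3.396 = 26.29 kPa

Δp ≈ 26.3 kPa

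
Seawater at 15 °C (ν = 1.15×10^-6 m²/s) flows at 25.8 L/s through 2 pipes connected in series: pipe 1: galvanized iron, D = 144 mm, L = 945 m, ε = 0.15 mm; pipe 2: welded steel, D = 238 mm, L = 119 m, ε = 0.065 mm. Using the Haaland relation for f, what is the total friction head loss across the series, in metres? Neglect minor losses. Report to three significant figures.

Pipe 1: V = 1.584 m/s, Re = 1.98×10^5, ε/D = 0.00104, f = 0.02109, h_1 = f(L/D)V²/2g = 17.70 m
Pipe 2: V = 0.5799 m/s, Re = 1.20×10^5, ε/D = 2.73×10^-4, f = 0.01855, h_2 = f(L/D)V²/2g = 0.1590 m
Series → Q common, losses add: H = Σh = 17.86 m

H ≈ 17.9 m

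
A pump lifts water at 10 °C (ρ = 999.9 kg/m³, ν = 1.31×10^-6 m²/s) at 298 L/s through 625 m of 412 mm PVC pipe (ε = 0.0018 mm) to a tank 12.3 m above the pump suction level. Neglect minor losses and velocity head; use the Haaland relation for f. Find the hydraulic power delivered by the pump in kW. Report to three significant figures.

P_hyd ≈ 49.9 kW

V = 4Q/(πD²) = 2.235 m/s; Re = 7.03×10^5; ε/D = 4.37×10^-6; f = 0.01236
h_f = f(L/D)V²/2g = 4.776 m
Total head H = z + h_f = 12.3 + 4.776 = 17.08 m
P_hyd = ρgQH = 999.9·9.81·0.298·17.08 = 49.91 kW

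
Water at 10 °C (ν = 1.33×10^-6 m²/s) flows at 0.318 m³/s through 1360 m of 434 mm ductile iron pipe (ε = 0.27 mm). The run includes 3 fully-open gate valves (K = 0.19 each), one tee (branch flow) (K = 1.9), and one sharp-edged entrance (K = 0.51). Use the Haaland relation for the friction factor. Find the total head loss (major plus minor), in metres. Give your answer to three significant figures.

V = 4Q/(πD²) = 2.150 m/s; V²/2g = 0.2355 m
Re = 7.01×10^5, ε/D = 6.22×10^-4 → f = 0.01811 (Haaland)
Major: h_f = f(L/D)·V²/2g = 0.01811·3134·0.2355 = 13.37 m
Minor: ΣK = 2.98; h_m = ΣK·V²/2g = 0.7018 m
Total H_L = 13.37 + 0.7018 = 14.07 m

H_L ≈ 14.1 m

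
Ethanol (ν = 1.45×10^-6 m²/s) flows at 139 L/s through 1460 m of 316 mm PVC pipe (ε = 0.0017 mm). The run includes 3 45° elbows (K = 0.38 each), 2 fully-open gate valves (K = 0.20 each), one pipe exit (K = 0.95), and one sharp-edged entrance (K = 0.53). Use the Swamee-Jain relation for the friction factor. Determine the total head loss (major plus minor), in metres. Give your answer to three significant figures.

H_L ≈ 10.7 m

V = 4Q/(πD²) = 1.772 m/s; V²/2g = 0.1601 m
Re = 3.86×10^5, ε/D = 5.38×10^-6 → f = 0.01379 (Swamee-Jain)
Major: h_f = f(L/D)·V²/2g = 0.01379·4620·0.1601 = 10.20 m
Minor: ΣK = 3.02; h_m = ΣK·V²/2g = 0.4835 m
Total H_L = 10.20 + 0.4835 = 10.68 m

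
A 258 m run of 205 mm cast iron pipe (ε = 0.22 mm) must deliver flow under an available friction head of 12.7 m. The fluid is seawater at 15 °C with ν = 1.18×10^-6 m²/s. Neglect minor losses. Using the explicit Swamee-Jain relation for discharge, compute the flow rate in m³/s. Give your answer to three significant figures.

Swamee-Jain (Type II): Q = -0.965·√(gD⁵h_f/L)·ln[ε/(3.7D) + √(3.17ν²L/(gD³h_f))]
√(gD⁵h_f/L) = √(9.81·0.205⁵·12.7/258) = 0.01322
ε/(3.7D) = 2.90×10^-4; √(3.17ν²L/(gD³h_f)) = 3.26×10^-5
Q = -0.965·0.01322·ln(3.226×10^-4) = 0.1026 m³/s
Check: V = 3.11 m/s, Re = 5.40×10^5, f = 0.02062, h_f = 12.8 m ≈ 12.7 m ✓

Q ≈ 0.103 m³/s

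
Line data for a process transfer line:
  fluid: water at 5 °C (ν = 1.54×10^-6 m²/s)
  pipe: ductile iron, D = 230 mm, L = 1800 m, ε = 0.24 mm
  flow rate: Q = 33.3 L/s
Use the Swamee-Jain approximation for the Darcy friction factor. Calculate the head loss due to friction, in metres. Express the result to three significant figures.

h_f ≈ 5.67 m

V = 4Q/(πD²) = 4·0.0333/(π·0.230²) = 0.8015 m/s
Re = VD/ν = 0.8015·0.230/1.54×10^-6 = 1.20×10^5 → turbulent
ε/D = 0.24/230 = 0.00104
Swamee-Jain: f = 0.02214
h_f = f(L/D)V²/(2g) = 0.02214·(1800/0.230)·0.8015²/(2·9.81) = 5.674 m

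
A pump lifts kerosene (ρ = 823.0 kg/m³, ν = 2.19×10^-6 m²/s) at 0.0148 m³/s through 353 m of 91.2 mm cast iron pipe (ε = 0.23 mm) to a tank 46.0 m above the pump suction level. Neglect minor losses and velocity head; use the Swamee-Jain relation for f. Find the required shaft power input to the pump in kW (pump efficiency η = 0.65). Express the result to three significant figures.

P_shaft ≈ 13.4 kW

V = 4Q/(πD²) = 2.266 m/s; Re = 9.43×10^4; ε/D = 0.00252; f = 0.02672
h_f = f(L/D)V²/2g = 27.05 m
Total head H = z + h_f = 46.0 + 27.05 = 73.05 m
P_hyd = ρgQH = 823.0·9.81·0.0148·73.05 = 8.729 kW
P_shaft = P_hyd/η = 8.729/0.65 = 13.43 kW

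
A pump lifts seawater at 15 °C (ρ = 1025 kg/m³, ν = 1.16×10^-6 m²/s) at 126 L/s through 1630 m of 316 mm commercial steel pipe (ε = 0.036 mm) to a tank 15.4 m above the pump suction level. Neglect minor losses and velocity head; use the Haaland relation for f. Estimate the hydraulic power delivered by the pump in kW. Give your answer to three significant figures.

P_hyd ≈ 32.1 kW

V = 4Q/(πD²) = 1.607 m/s; Re = 4.38×10^5; ε/D = 1.14×10^-4; f = 0.01464
h_f = f(L/D)V²/2g = 9.933 m
Total head H = z + h_f = 15.4 + 9.933 = 25.33 m
P_hyd = ρgQH = 1025·9.81·0.126·25.33 = 32.10 kW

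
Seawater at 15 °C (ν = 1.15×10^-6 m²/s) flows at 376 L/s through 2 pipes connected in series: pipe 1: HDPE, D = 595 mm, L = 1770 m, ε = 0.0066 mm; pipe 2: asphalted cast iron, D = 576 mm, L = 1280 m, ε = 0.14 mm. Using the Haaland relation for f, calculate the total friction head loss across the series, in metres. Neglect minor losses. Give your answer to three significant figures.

Pipe 1: V = 1.352 m/s, Re = 7.00×10^5, ε/D = 1.11×10^-5, f = 0.01247, h_1 = f(L/D)V²/2g = 3.458 m
Pipe 2: V = 1.443 m/s, Re = 7.23×10^5, ε/D = 2.43×10^-4, f = 0.01531, h_2 = f(L/D)V²/2g = 3.610 m
Series → Q common, losses add: H = Σh = 7.068 m

H ≈ 7.07 m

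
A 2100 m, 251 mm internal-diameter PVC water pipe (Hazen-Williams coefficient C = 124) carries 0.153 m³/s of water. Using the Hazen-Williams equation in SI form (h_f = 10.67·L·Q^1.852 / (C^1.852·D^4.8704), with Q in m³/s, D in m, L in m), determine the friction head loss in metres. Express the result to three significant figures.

h_f ≈ 77.1 m

h_f = 10.67·2100·0.153^1.852 / (124^1.852·0.251^4.8704) = 77.13 m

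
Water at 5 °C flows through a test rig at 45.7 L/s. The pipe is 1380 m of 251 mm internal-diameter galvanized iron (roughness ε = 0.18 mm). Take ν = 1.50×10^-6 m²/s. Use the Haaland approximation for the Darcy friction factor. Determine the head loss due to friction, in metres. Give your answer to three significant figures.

V = 4Q/(πD²) = 4·0.0457/(π·0.251²) = 0.9236 m/s
Re = VD/ν = 0.9236·0.251/1.50×10^-6 = 1.55×10^5 → turbulent
ε/D = 0.18/251 = 7.17×10^-4
Haaland: f = 0.02009
h_f = f(L/D)V²/(2g) = 0.02009·(1380/0.251)·0.9236²/(2·9.81) = 4.802 m

h_f ≈ 4.80 m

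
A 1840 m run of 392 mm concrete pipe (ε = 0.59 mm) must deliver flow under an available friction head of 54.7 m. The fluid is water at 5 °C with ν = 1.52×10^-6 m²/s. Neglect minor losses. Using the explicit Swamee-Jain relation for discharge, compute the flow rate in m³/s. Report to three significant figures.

Q ≈ 0.389 m³/s

Swamee-Jain (Type II): Q = -0.965·√(gD⁵h_f/L)·ln[ε/(3.7D) + √(3.17ν²L/(gD³h_f))]
√(gD⁵h_f/L) = √(9.81·0.392⁵·54.7/1840) = 0.05196
ε/(3.7D) = 4.07×10^-4; √(3.17ν²L/(gD³h_f)) = 2.04×10^-5
Q = -0.965·0.05196·ln(4.272×10^-4) = 0.3890 m³/s
Check: V = 3.22 m/s, Re = 8.31×10^5, f = 0.02211, h_f = 54.9 m ≈ 54.7 m ✓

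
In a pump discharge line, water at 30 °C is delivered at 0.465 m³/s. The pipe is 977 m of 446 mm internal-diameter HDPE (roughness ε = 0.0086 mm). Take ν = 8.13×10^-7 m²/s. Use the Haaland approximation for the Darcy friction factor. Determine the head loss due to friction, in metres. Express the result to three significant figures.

V = 4Q/(πD²) = 4·0.465/(π·0.446²) = 2.976 m/s
Re = VD/ν = 2.976·0.446/8.13×10^-7 = 1.63×10^6 → turbulent
ε/D = 0.0086/446 = 1.93×10^-5
Haaland: f = 0.01119
h_f = f(L/D)V²/(2g) = 0.01119·(977/0.446)·2.976²/(2·9.81) = 11.07 m

h_f ≈ 11.1 m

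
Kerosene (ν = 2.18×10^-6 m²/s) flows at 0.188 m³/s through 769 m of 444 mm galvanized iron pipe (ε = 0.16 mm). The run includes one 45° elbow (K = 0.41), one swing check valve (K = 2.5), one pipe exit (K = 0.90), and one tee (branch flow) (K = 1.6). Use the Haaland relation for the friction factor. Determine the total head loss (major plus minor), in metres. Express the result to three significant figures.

H_L ≈ 2.68 m

V = 4Q/(πD²) = 1.214 m/s; V²/2g = 0.07515 m
Re = 2.47×10^5, ε/D = 3.60×10^-4 → f = 0.01750 (Haaland)
Major: h_f = f(L/D)·V²/2g = 0.01750·1732·0.07515 = 2.278 m
Minor: ΣK = 5.41; h_m = ΣK·V²/2g = 0.4065 m
Total H_L = 2.278 + 0.4065 = 2.684 m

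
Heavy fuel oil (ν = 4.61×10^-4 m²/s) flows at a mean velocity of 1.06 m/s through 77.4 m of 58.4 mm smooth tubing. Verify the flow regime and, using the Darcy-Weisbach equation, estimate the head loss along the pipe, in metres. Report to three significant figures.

h_f ≈ 36.2 m

Re = VD/ν = 1.06·0.05840/4.61×10^-4 = 134 → laminar (Re < 2300)
f = 64/Re = 0.4766
h_f = f(L/D)V²/(2g) = 0.4766·(77.4/0.05840)·1.06²/(2·9.81) = 36.17 m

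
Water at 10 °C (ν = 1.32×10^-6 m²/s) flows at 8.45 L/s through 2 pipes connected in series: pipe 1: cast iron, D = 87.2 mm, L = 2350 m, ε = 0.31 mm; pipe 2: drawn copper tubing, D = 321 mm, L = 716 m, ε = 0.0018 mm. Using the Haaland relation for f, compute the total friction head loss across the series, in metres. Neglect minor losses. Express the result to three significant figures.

Pipe 1: V = 1.415 m/s, Re = 9.35×10^4, ε/D = 0.00356, f = 0.02864, h_1 = f(L/D)V²/2g = 78.75 m
Pipe 2: V = 0.1044 m/s, Re = 2.54×10^4, ε/D = 5.61×10^-6, f = 0.02428, h_2 = f(L/D)V²/2g = 0.03009 m
Series → Q common, losses add: H = Σh = 78.78 m

H ≈ 78.8 m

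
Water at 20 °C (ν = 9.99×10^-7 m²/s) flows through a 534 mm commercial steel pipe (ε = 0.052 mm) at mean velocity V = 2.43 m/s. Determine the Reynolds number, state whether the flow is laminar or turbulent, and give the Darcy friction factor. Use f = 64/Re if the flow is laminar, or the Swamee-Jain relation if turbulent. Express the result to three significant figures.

Re = VD/ν = 2.430·0.534/9.99×10^-7 = 1.30×10^6
Re > 4000 → turbulent; ε/D = 9.74×10^-5
Swamee-Jain: f = 0.01319

Re ≈ 1.30×10^6; turbulent; f ≈ 0.0132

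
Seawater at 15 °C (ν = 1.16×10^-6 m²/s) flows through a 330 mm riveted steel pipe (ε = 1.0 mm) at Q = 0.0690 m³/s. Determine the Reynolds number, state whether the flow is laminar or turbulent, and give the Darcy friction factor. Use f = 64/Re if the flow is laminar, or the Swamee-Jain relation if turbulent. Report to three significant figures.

Re ≈ 2.30×10^5; turbulent; f ≈ 0.0270

V = 4Q/(πD²) = 0.8067 m/s
Re = VD/ν = 0.8067·0.330/1.16×10^-6 = 2.30×10^5
Re > 4000 → turbulent; ε/D = 0.00303
Swamee-Jain: f = 0.02699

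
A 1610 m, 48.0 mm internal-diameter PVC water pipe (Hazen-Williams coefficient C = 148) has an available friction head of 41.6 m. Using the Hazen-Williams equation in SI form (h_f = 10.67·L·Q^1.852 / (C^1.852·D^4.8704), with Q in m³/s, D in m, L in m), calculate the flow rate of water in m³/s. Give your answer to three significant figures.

Rearranging: Q = [h_f·C^1.852·D^4.8704 / (10.67·L)]^(1/1.852)
Q = [41.6·148^1.852·0.0480^4.8704 / (10.67·1610)]^0.540 = 0.001949 m³/s

Q ≈ 0.00195 m³/s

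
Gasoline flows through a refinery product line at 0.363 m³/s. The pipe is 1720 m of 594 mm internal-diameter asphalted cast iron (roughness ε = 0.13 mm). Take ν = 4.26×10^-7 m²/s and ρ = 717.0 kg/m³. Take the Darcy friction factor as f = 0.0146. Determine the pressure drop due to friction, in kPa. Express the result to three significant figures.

Δp ≈ 26.0 kPa

V = 4Q/(πD²) = 4·0.363/(π·0.594²) = 1.310 m/s
h_f = f(L/D)V²/(2g) = 0.01460·(1720/0.594)·1.310²/(2·9.81) = 3.697 m
Δp = ρg·h_f = 717.0·9.81·3.697 = 26.01 kPa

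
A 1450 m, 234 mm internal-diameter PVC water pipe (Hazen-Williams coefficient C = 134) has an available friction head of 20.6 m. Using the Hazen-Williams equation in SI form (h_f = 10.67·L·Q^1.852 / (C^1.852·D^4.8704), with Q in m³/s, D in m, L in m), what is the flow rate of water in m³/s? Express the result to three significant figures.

Q ≈ 0.0823 m³/s

Rearranging: Q = [h_f·C^1.852·D^4.8704 / (10.67·L)]^(1/1.852)
Q = [20.6·134^1.852·0.234^4.8704 / (10.67·1450)]^0.540 = 0.08232 m³/s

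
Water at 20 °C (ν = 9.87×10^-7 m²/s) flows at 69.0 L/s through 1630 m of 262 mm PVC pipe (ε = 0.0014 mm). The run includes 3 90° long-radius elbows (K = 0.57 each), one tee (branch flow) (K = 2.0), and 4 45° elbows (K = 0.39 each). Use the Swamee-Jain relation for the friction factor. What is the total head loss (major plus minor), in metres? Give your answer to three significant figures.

H_L ≈ 7.77 m

V = 4Q/(πD²) = 1.280 m/s; V²/2g = 0.08349 m
Re = 3.40×10^5, ε/D = 5.34×10^-6 → f = 0.01411 (Swamee-Jain)
Major: h_f = f(L/D)·V²/2g = 0.01411·6221·0.08349 = 7.330 m
Minor: ΣK = 5.27; h_m = ΣK·V²/2g = 0.4400 m
Total H_L = 7.330 + 0.4400 = 7.770 m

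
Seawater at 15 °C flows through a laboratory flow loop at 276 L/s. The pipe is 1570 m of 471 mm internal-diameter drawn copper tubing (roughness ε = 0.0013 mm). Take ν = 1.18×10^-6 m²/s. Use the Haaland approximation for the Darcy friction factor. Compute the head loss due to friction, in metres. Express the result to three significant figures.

V = 4Q/(πD²) = 4·0.276/(π·0.471²) = 1.584 m/s
Re = VD/ν = 1.584·0.471/1.18×10^-6 = 6.32×10^5 → turbulent
ε/D = 0.0013/471 = 2.76×10^-6
Haaland: f = 0.01257
h_f = f(L/D)V²/(2g) = 0.01257·(1570/0.471)·1.584²/(2·9.81) = 5.357 m

h_f ≈ 5.36 m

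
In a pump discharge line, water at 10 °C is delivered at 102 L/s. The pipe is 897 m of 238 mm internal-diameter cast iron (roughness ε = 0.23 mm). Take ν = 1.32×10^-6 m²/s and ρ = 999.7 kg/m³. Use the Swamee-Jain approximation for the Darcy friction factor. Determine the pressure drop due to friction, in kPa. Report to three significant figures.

V = 4Q/(πD²) = 4·0.102/(π·0.238²) = 2.293 m/s
Re = VD/ν = 2.293·0.238/1.32×10^-6 = 4.13×10^5 → turbulent
ε/D = 0.23/238 = 9.66×10^-4
Swamee-Jain: f = 0.02034
h_f = f(L/D)V²/(2g) = 0.02034·(897/0.238)·2.293²/(2·9.81) = 20.54 m
Δp = ρg·h_f = 999.7·9.81·20.54 = 201.4 kPa

Δp ≈ 201 kPa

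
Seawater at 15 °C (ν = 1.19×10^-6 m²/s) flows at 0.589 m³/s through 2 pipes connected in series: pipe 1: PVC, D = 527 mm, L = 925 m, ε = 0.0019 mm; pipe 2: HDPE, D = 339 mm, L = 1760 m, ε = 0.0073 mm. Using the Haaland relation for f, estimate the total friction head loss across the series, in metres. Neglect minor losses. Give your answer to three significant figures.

Pipe 1: V = 2.700 m/s, Re = 1.20×10^6, ε/D = 3.61×10^-6, f = 0.01131, h_1 = f(L/D)V²/2g = 7.380 m
Pipe 2: V = 6.526 m/s, Re = 1.86×10^6, ε/D = 2.15×10^-5, f = 0.01107, h_2 = f(L/D)V²/2g = 124.8 m
Series → Q common, losses add: H = Σh = 132.2 m

H ≈ 132 m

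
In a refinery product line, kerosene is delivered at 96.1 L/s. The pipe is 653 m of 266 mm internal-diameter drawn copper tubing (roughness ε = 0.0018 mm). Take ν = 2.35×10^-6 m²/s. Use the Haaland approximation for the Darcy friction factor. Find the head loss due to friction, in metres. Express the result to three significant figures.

V = 4Q/(πD²) = 4·0.0961/(π·0.266²) = 1.729 m/s
Re = VD/ν = 1.729·0.266/2.35×10^-6 = 1.96×10^5 → turbulent
ε/D = 0.0018/266 = 6.77×10^-6
Haaland: f = 0.01560
h_f = f(L/D)V²/(2g) = 0.01560·(653/0.266)·1.729²/(2·9.81) = 5.838 m

h_f ≈ 5.84 m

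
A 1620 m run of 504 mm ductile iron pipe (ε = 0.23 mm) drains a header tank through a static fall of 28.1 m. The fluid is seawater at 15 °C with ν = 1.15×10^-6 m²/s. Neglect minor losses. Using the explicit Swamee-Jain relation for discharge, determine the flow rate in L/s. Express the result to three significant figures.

Q ≈ 638 L/s

Swamee-Jain (Type II): Q = -0.965·√(gD⁵h_f/L)·ln[ε/(3.7D) + √(3.17ν²L/(gD³h_f))]
√(gD⁵h_f/L) = √(9.81·0.504⁵·28.1/1620) = 0.07439
ε/(3.7D) = 1.23×10^-4; √(3.17ν²L/(gD³h_f)) = 1.39×10^-5
Q = -0.965·0.07439·ln(1.372×10^-4) = 0.6385 m³/s
Check: V = 3.20 m/s, Re = 1.40×10^6, f = 0.01684, h_f = 28.3 m ≈ 28.1 m ✓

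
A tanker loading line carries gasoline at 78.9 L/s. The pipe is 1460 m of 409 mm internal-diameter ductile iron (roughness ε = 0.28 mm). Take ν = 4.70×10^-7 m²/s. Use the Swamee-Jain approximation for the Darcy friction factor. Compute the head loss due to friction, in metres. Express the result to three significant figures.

h_f ≈ 1.23 m

V = 4Q/(πD²) = 4·0.0789/(π·0.409²) = 0.6005 m/s
Re = VD/ν = 0.6005·0.409/4.70×10^-7 = 5.23×10^5 → turbulent
ε/D = 0.28/409 = 6.85×10^-4
Swamee-Jain: f = 0.01881
h_f = f(L/D)V²/(2g) = 0.01881·(1460/0.409)·0.6005²/(2·9.81) = 1.234 m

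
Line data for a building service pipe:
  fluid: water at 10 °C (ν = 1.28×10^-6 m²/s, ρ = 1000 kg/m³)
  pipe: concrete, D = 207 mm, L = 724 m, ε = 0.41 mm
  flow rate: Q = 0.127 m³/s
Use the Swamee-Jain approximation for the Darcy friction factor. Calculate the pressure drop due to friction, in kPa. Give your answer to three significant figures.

V = 4Q/(πD²) = 4·0.127/(π·0.207²) = 3.774 m/s
Re = VD/ν = 3.774·0.207/1.28×10^-6 = 6.10×10^5 → turbulent
ε/D = 0.41/207 = 0.00198
Swamee-Jain: f = 0.02377
h_f = f(L/D)V²/(2g) = 0.02377·(724/0.207)·3.774²/(2·9.81) = 60.33 m
Δp = ρg·h_f = 1000·9.81·60.33 = 591.9 kPa

Δp ≈ 592 kPa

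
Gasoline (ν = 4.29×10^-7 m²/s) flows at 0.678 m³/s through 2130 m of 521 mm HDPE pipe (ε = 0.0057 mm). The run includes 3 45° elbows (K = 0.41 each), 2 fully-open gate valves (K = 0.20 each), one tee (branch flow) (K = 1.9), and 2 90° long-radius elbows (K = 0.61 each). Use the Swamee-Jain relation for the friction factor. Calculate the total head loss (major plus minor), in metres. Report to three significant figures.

V = 4Q/(πD²) = 3.180 m/s; V²/2g = 0.5155 m
Re = 3.86×10^6, ε/D = 1.09×10^-5 → f = 0.009953 (Swamee-Jain)
Major: h_f = f(L/D)·V²/2g = 0.009953·4088·0.5155 = 20.98 m
Minor: ΣK = 4.75; h_m = ΣK·V²/2g = 2.449 m
Total H_L = 20.98 + 2.449 = 23.42 m

H_L ≈ 23.4 m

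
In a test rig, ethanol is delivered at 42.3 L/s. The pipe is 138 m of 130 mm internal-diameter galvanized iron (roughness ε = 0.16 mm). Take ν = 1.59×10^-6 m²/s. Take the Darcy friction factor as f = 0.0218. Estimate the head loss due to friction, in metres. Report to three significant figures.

h_f ≈ 12.0 m

V = 4Q/(πD²) = 4·0.0423/(π·0.130²) = 3.187 m/s
h_f = f(L/D)V²/(2g) = 0.02180·(138/0.130)·3.187²/(2·9.81) = 11.98 m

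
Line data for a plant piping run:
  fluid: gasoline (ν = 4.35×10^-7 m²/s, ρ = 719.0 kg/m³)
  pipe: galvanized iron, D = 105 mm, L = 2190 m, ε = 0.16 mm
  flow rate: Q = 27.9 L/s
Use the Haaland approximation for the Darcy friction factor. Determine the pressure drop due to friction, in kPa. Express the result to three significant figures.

Δp ≈ 1720 kPa

V = 4Q/(πD²) = 4·0.0279/(π·0.105²) = 3.222 m/s
Re = VD/ν = 3.222·0.105/4.35×10^-7 = 7.78×10^5 → turbulent
ε/D = 0.16/105 = 0.00152
Haaland: f = 0.02211
h_f = f(L/D)V²/(2g) = 0.02211·(2190/0.105)·3.222²/(2·9.81) = 244.0 m
Δp = ρg·h_f = 719.0·9.81·244.0 = 1721 kPa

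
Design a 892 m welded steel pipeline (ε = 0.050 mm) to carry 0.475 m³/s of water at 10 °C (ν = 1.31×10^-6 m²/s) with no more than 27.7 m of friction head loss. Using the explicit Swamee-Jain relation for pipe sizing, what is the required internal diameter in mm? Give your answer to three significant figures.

D ≈ 387 mm

Swamee-Jain (Type III): D = 0.66·[ε^1.25·(LQ²/(gh_f))^4.75 + ν·Q^9.4·(L/(gh_f))^5.2]^0.04
LQ²/(gh_f) = 0.7406; L/(gh_f) = 3.283
Term 1 = ε^1.25·(…)^4.75 = 1.01×10^-6; Term 2 = ν·Q^9.4·(…)^5.2 = 5.79×10^-7
D = 0.66·(1.01×10^-6 + 5.79×10^-7)^0.04 = 0.3869 m = 387 mm
Check: V = 4.04 m/s, Re = 1.19×10^6, f = 0.01375, h_f = 26.4 m ≈ 27.7 m ✓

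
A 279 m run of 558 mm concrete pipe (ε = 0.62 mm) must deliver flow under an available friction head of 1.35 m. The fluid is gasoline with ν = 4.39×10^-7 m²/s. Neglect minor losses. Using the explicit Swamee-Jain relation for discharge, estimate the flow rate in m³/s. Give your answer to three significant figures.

Q ≈ 0.395 m³/s

Swamee-Jain (Type II): Q = -0.965·√(gD⁵h_f/L)·ln[ε/(3.7D) + √(3.17ν²L/(gD³h_f))]
√(gD⁵h_f/L) = √(9.81·0.558⁵·1.35/279) = 0.05067
ε/(3.7D) = 3.00×10^-4; √(3.17ν²L/(gD³h_f)) = 8.61×10^-6
Q = -0.965·0.05067·ln(3.089×10^-4) = 0.3952 m³/s
Check: V = 1.62 m/s, Re = 2.05×10^6, f = 0.02034, h_f = 1.35 m ≈ 1.35 m ✓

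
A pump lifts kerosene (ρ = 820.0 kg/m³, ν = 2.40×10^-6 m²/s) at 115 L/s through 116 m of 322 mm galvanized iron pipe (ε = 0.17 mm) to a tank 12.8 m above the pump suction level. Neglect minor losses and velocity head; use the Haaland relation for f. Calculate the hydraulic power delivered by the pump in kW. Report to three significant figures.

V = 4Q/(πD²) = 1.412 m/s; Re = 1.89×10^5; ε/D = 5.28×10^-4; f = 0.01887
h_f = f(L/D)V²/2g = 0.6910 m
Total head H = z + h_f = 12.8 + 0.6910 = 13.49 m
P_hyd = ρgQH = 820.0·9.81·0.115·13.49 = 12.48 kW

P_hyd ≈ 12.5 kW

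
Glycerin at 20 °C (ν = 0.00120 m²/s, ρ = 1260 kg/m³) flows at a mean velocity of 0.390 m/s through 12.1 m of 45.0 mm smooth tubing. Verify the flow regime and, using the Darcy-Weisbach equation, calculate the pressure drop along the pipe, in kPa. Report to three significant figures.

Re = VD/ν = 0.390·0.04500/0.00120 = 14.6 → laminar (Re < 2300)
f = 64/Re = 4.376
h_f = f(L/D)V²/(2g) = 4.376·(12.1/0.04500)·0.390²/(2·9.81) = 9.122 m
Δp = ρg·h_f = 1260·9.81·9.122 = 112.8 kPa

Δp ≈ 113 kPa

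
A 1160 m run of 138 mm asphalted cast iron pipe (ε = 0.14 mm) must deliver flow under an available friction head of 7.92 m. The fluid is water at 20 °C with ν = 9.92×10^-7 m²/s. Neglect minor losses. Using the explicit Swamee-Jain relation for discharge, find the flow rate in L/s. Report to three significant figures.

Q ≈ 13.8 L/s

Swamee-Jain (Type II): Q = -0.965·√(gD⁵h_f/L)·ln[ε/(3.7D) + √(3.17ν²L/(gD³h_f))]
√(gD⁵h_f/L) = √(9.81·0.138⁵·7.92/1160) = 0.001831
ε/(3.7D) = 2.74×10^-4; √(3.17ν²L/(gD³h_f)) = 1.33×10^-4
Q = -0.965·0.001831·ln(4.073×10^-4) = 0.01379 m³/s
Check: V = 0.922 m/s, Re = 1.28×10^5, f = 0.02192, h_f = 7.98 m ≈ 7.92 m ✓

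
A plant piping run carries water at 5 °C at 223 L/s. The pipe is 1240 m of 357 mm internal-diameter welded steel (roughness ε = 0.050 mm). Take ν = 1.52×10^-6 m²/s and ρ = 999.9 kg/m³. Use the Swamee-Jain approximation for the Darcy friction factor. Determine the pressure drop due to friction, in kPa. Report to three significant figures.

Δp ≈ 128 kPa

V = 4Q/(πD²) = 4·0.223/(π·0.357²) = 2.228 m/s
Re = VD/ν = 2.228·0.357/1.52×10^-6 = 5.23×10^5 → turbulent
ε/D = 0.050/357 = 1.40×10^-4
Swamee-Jain: f = 0.01485
h_f = f(L/D)V²/(2g) = 0.01485·(1240/0.357)·2.228²/(2·9.81) = 13.04 m
Δp = ρg·h_f = 999.9·9.81·13.04 = 128.0 kPa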